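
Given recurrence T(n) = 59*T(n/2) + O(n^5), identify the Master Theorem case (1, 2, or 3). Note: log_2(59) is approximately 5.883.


Master Theorem parameters: a=59, b=2, c=5
log_b(a) = 5.883
Compare b^c with a: 2^5 = 32 < 59, so c < log_b(a).
Comparing c=5 vs log_b(a)=5.883:
5 < 5.883 => Case 1
Result: T(n) = O(n^(log_2 59)) ~ O(n^5.883)
Master Theorem case = 1


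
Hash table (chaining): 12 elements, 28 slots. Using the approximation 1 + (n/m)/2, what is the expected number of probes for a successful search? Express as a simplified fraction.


Computing expected probes:
alpha = 12/28
= 1 + alpha/2
= 1 + 12/(2*28)
= (2*28 + 12) / (2*28)
= 68/56 = 17/14


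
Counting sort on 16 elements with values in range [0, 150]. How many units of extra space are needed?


Output array size: 16 (to store sorted result)
Count array size: 151 (one slot per possible value, range 0 to 150)
Total extra space = 16 + 151 = 167


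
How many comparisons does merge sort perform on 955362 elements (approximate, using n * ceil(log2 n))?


Recursion depth: ceil(log2(955362)) = 20
Each recursion level merges n = 955362 elements
Total = 955362 * 20 = 19107240


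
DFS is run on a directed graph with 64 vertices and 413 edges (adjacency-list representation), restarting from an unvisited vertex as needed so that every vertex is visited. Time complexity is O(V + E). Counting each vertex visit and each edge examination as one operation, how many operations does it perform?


A full DFS traversal processes each vertex exactly once (push/pop on stack).
Each directed edge is examined once.
V = 64, E = 413
V + E = 477


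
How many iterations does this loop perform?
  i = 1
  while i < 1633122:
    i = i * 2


The loop variable doubles each iteration:
i = 1 -> 2 -> 4 -> 8 -> 16 -> 32 -> 64 -> 128 -> 256 -> 512 -> 1024 -> 2048 -> 4096 -> 8192 -> 16384 -> 32768 -> 65536 -> 131072 -> 262144 -> 524288 -> 1048576 -> 2097152 (stop, 2097152 >= 1633122)
Number of doublings = ceil(log2(1633122)) = 21


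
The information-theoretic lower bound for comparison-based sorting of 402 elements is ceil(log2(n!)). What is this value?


A binary decision tree of height h has at most 2^h leaves and needs at least n! of them, so h >= ceil(log2(n!)).
402! is far too large to multiply out, so use Stirling's series:
  ln(n!) ~ n ln n - n + (1/2) ln(2 pi n) + 1/(12n)  (error below 1/(360 n^3), negligible here)
  ln(402) = 5.9964521
  n ln n = 402 * 5.9964521 = 2410.5737
  (1/2) ln(2 pi * 402) = (1/2) ln(2525.8405) = 3.9172
  1/(12*402) = 0.0002
  ln(402!) ~ 2410.5737 - 402 + 3.9172 + 0.0002 = 2012.4911
Convert to base 2: log2(402!) = 2012.4911 / ln 2 = 2012.4911 / 0.69314718 = 2903.4109
ceil(2903.4109) = 2904


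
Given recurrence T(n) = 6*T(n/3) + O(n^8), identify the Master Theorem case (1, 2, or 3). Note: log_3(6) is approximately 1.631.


Master Theorem parameters: a=6, b=3, c=8
log_b(a) = 1.631
Compare b^c with a: 3^8 = 6561 > 6, so c > log_b(a).
Comparing c=8 vs log_b(a)=1.631:
8 > 1.631 => Case 3
Result: T(n) = O(n^8)
Master Theorem case = 3


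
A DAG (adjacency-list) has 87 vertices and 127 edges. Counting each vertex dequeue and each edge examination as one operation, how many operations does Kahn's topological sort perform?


V = 87 (vertex processing)
E = 127 (edge processing)
V + E = 87 + 127 = 214


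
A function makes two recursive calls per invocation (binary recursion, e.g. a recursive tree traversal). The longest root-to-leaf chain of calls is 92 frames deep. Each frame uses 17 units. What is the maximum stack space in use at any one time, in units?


Binary recursion: the two calls run one after the other, so only one root-to-leaf chain of frames is on the stack at a time.
Maximum depth (longest chain) = 92 frames
Each frame = 17 units
Max stack space = 92 * 17 = 1564


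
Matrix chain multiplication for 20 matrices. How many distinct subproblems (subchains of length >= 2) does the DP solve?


Subproblems are indexed by (i, j) where i < j.
Number of such pairs = n*(n-1)/2
= 20 * 19 / 2
= 190


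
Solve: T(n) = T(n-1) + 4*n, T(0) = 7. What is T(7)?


Expanding the recurrence:
T(7) = T(6) + 4*7
       = T(5) + 4*6 + 4*7
       ...
       = T(0) + 4*(1 + 2 + ... + 7)
       = 7 + 4 * 7*8/2
       = 7 + 4 * 28
       = 7 + 112 = 119


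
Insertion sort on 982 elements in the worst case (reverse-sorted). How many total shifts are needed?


In the worst case (reverse-sorted), each element shifts past all previous:
  Element 1: 1 shifts
  Element 2: 2 shifts
  Element 3: 3 shifts
  Element 4: 4 shifts
  Element 5: 5 shifts
  ...
  Element 981: 981 shifts
Total = 1 + 2 + ... + 981
= 982*(982-1)/2 = 481671


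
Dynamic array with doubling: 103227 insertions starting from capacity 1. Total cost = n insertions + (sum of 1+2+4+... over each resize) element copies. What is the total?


n = 103227
Insertion costs: 103227
Resizes copy 1, 2, 4, ... up to the largest power of 2 that is <= n-1 = 103226, i.e. 65536.
Copy costs = 1 + 2 + 4 + 8 + 16 + 32 + 64 + 128 + 256 + 512 + 1024 + 2048 + 4096 + 8192 + 16384 + 32768 + 65536 = 131071
Total = 103227 + 131071 = 234298


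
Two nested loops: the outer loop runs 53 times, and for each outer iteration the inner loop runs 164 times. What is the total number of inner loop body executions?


Outer loop: 53 iterations
Inner loop: 164 iterations per outer iteration
Total = 53 * 164 = 8692


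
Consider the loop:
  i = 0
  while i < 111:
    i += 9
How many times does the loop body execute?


Starting at i = 0, each iteration adds 9.
Iterations until i >= 111:
  Iteration 1: i = 0 -> i = 9
  Iteration 2: i = 9 -> i = 18
  Iteration 3: i = 18 -> i = 27
  Iteration 4: i = 27 -> i = 36
  Iteration 5: i = 36 -> i = 45
  Iteration 6: i = 45 -> i = 54
  Iteration 7: i = 54 -> i = 63
  Iteration 8: i = 63 -> i = 72
  ... continuing ...
Total iterations = ceil(111/9) = 13


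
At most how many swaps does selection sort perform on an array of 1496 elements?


Each of the 1495 passes places one element in its final position.
Pass 1: swap minimum into position 0
Pass 2: swap minimum of remaining into position 1
...
Pass 1495: last two elements, one swap
Maximum swaps = 1496 - 1 = 1495


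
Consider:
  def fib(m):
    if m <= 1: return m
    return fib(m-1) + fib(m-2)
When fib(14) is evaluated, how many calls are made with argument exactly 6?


Let N(m) = number of times fib(m) is called while evaluating fib(14).
N(14) = 1 (the initial call).
N(13) = 1 (only fib(14) calls it).
For 1 <= m <= 12: fib(m) is called by fib(m+1) and fib(m+2), so
  N(m) = N(m+1) + N(m+2).
fib(0) is called only by fib(2), so N(0) = N(2).
Walk down from m=14:
  N(14)=1, N(13)=1, N(12)=2, N(11)=3, N(10)=5, N(9)=8, N(8)=13, N(7)=21, N(6)=34
N(6) = 34


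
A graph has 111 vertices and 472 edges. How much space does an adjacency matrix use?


Adjacency matrix: V x V grid of entries
Space = V^2 = 111^2 = 111 * 111 = 12321


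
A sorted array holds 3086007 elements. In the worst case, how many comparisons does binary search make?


Halving sequence: 3086007 -> 1543003 -> 771501 -> 385750 -> 192875 -> 96437 -> 48218 -> 24109 -> 12054 -> 6027 -> 3013 -> 1506 -> 753 -> 376 -> 188 -> 94 -> 47 -> 23 -> 11 -> 5 -> 2 -> 1
Number of halvings = 21
Max comparisons = 21 + 1 = 22


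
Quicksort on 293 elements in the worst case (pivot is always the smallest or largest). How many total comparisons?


In the worst case, each partition step picks the worst pivot:
  Partition 1: 292 comparisons (n-1 elements to compare)
  Partition 2: 291 comparisons
  Partition 3: 290 comparisons
  Partition 4: 289 comparisons
  Partition 5: 288 comparisons
  ...
  Last partition: 0 comparisons
Total = (n-1) + (n-2) + ... + 1 + 0 = n*(n-1)/2
= 293*292/2 = 42778


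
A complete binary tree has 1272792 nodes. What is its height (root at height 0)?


In a complete binary tree, level k holds nodes 2^k .. 2^(k+1)-1 (1-indexed).
Height = floor(log2(n)) = floor(log2(1272792)) = 20
Check: 2^20 = 1048576 <= 1272792 < 2097152 = 2^21


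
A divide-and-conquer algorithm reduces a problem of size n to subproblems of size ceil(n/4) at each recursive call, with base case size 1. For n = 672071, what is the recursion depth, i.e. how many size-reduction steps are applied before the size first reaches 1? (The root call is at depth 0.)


Each step divides the size by 4 (rounding up); after k steps the size is ceil(n/4^k), which equals 1 exactly when 4^k >= n.
So the depth is the smallest k with 4^k >= 672071, i.e. ceil(log_4(672071)).
4^9 = 262144 < 672071 <= 1048576 = 4^10
Recursion depth = 10


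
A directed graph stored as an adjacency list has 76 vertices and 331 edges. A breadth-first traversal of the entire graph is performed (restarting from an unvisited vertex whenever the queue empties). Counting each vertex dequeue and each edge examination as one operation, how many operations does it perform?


A full BFS traversal dequeues each vertex once and examines each edge once.
Vertex visits: 76
Edge visits: 331
V + E = 76 + 331 = 407


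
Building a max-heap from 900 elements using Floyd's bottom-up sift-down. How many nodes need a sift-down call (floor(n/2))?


In a heap of 900 elements (0-indexed array):
  Last element index: 899
  Parent of last element: floor((899 - 1) / 2) = 449
  Internal nodes: indices 0 to 449
  Count = floor(900/2) = 450


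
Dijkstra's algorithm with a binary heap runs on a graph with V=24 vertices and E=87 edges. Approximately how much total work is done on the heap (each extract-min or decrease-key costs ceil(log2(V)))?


Dijkstra with a binary heap: each vertex is extracted once, each edge may relax once.
Each heap operation costs O(log V).
V + E = 24 + 87 = 111
ceil(log2(24)) = 5 (since 2^4 = 16 < 24 <= 32 = 2^5)
Total heap work = (V+E) * ceil(log2(V)) = 111 * 5 = 555


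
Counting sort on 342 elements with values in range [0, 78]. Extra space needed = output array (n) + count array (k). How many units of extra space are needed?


Output array size: 342 (to store sorted result)
Count array size: 79 (one slot per possible value, range 0 to 78)
Total extra space = 342 + 79 = 421


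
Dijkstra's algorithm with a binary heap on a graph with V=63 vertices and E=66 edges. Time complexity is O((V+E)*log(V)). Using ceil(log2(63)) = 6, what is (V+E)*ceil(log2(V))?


Dijkstra with a binary heap: each vertex is extracted once, each edge may relax once.
Each heap operation costs O(log V).
V + E = 63 + 66 = 129
ceil(log2(63)) = 6 (since 2^5 = 32 < 63 <= 64 = 2^6)
Total heap work = (V+E) * ceil(log2(V)) = 129 * 6 = 774


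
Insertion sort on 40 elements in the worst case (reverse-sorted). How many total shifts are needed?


In the worst case (reverse-sorted), each element shifts past all previous:
  Element 1: 1 shifts
  Element 2: 2 shifts
  Element 3: 3 shifts
  Element 4: 4 shifts
  Element 5: 5 shifts
  ...
  Element 39: 39 shifts
Total = 1 + 2 + ... + 39
= 40*(40-1)/2 = 780


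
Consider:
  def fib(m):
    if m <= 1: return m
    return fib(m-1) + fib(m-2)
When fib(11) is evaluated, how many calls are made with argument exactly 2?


Let N(m) = number of times fib(m) is called while evaluating fib(11).
N(11) = 1 (the initial call).
N(10) = 1 (only fib(11) calls it).
For 1 <= m <= 9: fib(m) is called by fib(m+1) and fib(m+2), so
  N(m) = N(m+1) + N(m+2).
fib(0) is called only by fib(2), so N(0) = N(2).
Walk down from m=11:
  N(11)=1, N(10)=1, N(9)=2, N(8)=3, N(7)=5, N(6)=8, N(5)=13, N(4)=21, N(3)=34, N(2)=55
N(2) = 55


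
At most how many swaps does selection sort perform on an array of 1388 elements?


Each of the 1387 passes places one element in its final position.
Pass 1: swap minimum into position 0
Pass 2: swap minimum of remaining into position 1
...
Pass 1387: last two elements, one swap
Maximum swaps = 1388 - 1 = 1387


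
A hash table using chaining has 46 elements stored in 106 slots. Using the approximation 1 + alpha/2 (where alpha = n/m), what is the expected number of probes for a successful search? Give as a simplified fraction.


Load factor alpha = n/m = 46/106
Expected probes = 1 + alpha/2 = 1 + 46/(2*106)
= 1 + 46/212
= 212/212 + 46/212
= 258/212
Simplify: 129/106


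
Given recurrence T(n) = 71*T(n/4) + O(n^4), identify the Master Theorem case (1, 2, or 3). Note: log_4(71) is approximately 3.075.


Master Theorem parameters: a=71, b=4, c=4
log_b(a) = 3.075
Compare b^c with a: 4^4 = 256 > 71, so c > log_b(a).
Comparing c=4 vs log_b(a)=3.075:
4 > 3.075 => Case 3
Result: T(n) = O(n^4)
Master Theorem case = 3


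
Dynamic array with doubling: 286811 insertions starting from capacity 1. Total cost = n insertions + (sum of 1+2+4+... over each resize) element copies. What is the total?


n = 286811
Insertion costs: 286811
Resizes copy 1, 2, 4, ... up to the largest power of 2 that is <= n-1 = 286810, i.e. 262144.
Copy costs = 1 + 2 + 4 + 8 + 16 + 32 + 64 + 128 + 256 + 512 + 1024 + 2048 + 4096 + 8192 + 16384 + 32768 + 65536 + 131072 + 262144 = 524287
Total = 286811 + 524287 = 811098


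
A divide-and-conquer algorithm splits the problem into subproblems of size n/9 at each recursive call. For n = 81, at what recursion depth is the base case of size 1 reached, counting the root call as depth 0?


At each depth, the problem size is divided by 9:
  Depth 0: problem size = 81
  Depth 1: problem size = 9
  Depth 2: problem size = 1 (base case)
The base case is reached at depth log_9(81) = 2 (the tree has 3 levels counting depth 0, but the depth asked for is 2).
Recursion depth = 2


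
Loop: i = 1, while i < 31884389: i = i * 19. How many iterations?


i multiplies by 19 each step:
i = 1 -> 19 -> 361 -> 6859 -> 130321 -> 2476099 -> 47045881 (stop)
Iterations = ceil(log_19(31884389)) = 6


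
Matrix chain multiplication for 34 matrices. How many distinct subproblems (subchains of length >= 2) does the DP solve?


Subproblems are indexed by (i, j) where i < j.
Number of such pairs = n*(n-1)/2
= 34 * 33 / 2
= 561


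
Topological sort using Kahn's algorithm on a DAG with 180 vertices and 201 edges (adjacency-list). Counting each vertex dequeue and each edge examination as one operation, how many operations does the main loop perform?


Kahn's algorithm:
  1. Compute in-degrees: O(V + E)
  2. Process queue: each vertex dequeued once (O(V))
     each edge examined once (O(E))
Total = V + E = 180 + 201 = 381


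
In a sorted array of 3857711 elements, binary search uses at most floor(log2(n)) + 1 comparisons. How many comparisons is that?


Halving sequence: 3857711 -> 1928855 -> 964427 -> 482213 -> 241106 -> 120553 -> 60276 -> 30138 -> 15069 -> 7534 -> 3767 -> 1883 -> 941 -> 470 -> 235 -> 117 -> 58 -> 29 -> 14 -> 7 -> 3 -> 1
Number of halvings = 21
Max comparisons = 21 + 1 = 22


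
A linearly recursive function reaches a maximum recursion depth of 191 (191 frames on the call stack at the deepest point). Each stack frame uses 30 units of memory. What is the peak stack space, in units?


Maximum recursion depth = 191 frames
Memory per frame = 30 units
Total stack space = depth * frame_size
= 191 * 30 = 5730


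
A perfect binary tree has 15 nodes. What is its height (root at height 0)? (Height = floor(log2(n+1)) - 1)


For a perfect binary tree of height h: n = 2^(h+1) - 1, so h = log2(n+1) - 1.
  n + 1 = 16 = 2^4
  log2(16) = 4
  height = 4 - 1 = 3


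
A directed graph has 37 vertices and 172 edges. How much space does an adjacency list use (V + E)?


Adjacency list: one list head per vertex + one entry per edge
Vertex heads: 37
Edge entries: 172
Total = 37 + 172 = 209


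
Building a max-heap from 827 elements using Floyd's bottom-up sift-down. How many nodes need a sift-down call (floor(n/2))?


In a heap of 827 elements (0-indexed array):
  Last element index: 826
  Parent of last element: floor((826 - 1) / 2) = 412
  Internal nodes: indices 0 to 412
  Count = floor(827/2) = 413


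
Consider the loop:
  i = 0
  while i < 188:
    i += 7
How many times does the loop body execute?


Starting at i = 0, each iteration adds 7.
Iterations until i >= 188:
  Iteration 1: i = 0 -> i = 7
  Iteration 2: i = 7 -> i = 14
  Iteration 3: i = 14 -> i = 21
  Iteration 4: i = 21 -> i = 28
  Iteration 5: i = 28 -> i = 35
  Iteration 6: i = 35 -> i = 42
  Iteration 7: i = 42 -> i = 49
  Iteration 8: i = 49 -> i = 56
  ... continuing ...
Total iterations = ceil(188/7) = 27


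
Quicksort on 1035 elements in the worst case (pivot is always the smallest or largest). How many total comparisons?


In the worst case, each partition step picks the worst pivot:
  Partition 1: 1034 comparisons (n-1 elements to compare)
  Partition 2: 1033 comparisons
  Partition 3: 1032 comparisons
  Partition 4: 1031 comparisons
  Partition 5: 1030 comparisons
  ...
  Last partition: 0 comparisons
Total = (n-1) + (n-2) + ... + 1 + 0 = n*(n-1)/2
= 1035*1034/2 = 535095


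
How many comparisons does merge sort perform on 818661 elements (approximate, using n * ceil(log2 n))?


Recursion depth: ceil(log2(818661)) = 20
Each recursion level merges n = 818661 elements
Total = 818661 * 20 = 16373220


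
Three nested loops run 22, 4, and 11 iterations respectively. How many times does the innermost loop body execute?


Loop 1 (outermost): 22 iterations
Loop 2 (middle): 4 iterations per outer
Loop 3 (innermost): 11 iterations per middle
Total = 22 * 4 * 11 = 968


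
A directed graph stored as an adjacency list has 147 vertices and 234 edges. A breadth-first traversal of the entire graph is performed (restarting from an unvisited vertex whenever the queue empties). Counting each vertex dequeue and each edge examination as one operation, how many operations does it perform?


A full BFS traversal dequeues each vertex once and examines each edge once.
Vertex visits: 147
Edge visits: 234
V + E = 147 + 234 = 381


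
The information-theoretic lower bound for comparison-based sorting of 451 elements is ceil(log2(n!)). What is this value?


A binary decision tree of height h has at most 2^h leaves and needs at least n! of them, so h >= ceil(log2(n!)).
451! is far too large to multiply out, so use Stirling's series:
  ln(n!) ~ n ln n - n + (1/2) ln(2 pi n) + 1/(12n)  (error below 1/(360 n^3), negligible here)
  ln(451) = 6.1114673
  n ln n = 451 * 6.1114673 = 2756.2718
  (1/2) ln(2 pi * 451) = (1/2) ln(2833.7166) = 3.9747
  1/(12*451) = 0.0002
  ln(451!) ~ 2756.2718 - 451 + 3.9747 + 0.0002 = 2309.2467
Convert to base 2: log2(451!) = 2309.2467 / ln 2 = 2309.2467 / 0.69314718 = 3331.5388
ceil(3331.5388) = 3332


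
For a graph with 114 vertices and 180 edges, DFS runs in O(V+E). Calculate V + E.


A full DFS traversal visits each vertex once and examines each edge once.
V = 114
E = 180
Sum = 114 + 180 = 294


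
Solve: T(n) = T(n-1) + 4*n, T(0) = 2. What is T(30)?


Expanding the recurrence:
T(30) = T(29) + 4*30
       = T(28) + 4*29 + 4*30
       ...
       = T(0) + 4*(1 + 2 + ... + 30)
       = 2 + 4 * 30*31/2
       = 2 + 4 * 465
       = 2 + 1860 = 1862


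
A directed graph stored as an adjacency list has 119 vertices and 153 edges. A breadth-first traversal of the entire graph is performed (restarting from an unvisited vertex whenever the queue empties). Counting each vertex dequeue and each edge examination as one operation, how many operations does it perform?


A full BFS traversal dequeues each vertex once and examines each edge once.
Vertex visits: 119
Edge visits: 153
V + E = 119 + 153 = 272


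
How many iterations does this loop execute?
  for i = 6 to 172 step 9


The loop variable i takes values starting at 6 and increments by 9 each iteration.
Sequence: i = 6, 15, 24, 33, 42, 51, 60, 69, 78, ...
The upper bound 172 is inclusive, so the count is floor((last - first) / step) + 1:
floor((172 - 6) / 9) + 1 = floor(166/9) + 1 = 18 + 1 = 19


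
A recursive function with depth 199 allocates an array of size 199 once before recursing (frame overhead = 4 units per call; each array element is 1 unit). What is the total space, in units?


Array allocation: 199 units (allocated once)
Stack frames: 199 deep * 4 per frame = 796 units
Total = 199 + 796 = 995


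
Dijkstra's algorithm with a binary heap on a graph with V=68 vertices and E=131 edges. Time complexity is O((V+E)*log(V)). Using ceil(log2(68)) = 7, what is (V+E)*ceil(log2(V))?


Dijkstra with a binary heap: each vertex is extracted once, each edge may relax once.
Each heap operation costs O(log V).
V + E = 68 + 131 = 199
ceil(log2(68)) = 7 (since 2^6 = 64 < 68 <= 128 = 2^7)
Total heap work = (V+E) * ceil(log2(V)) = 199 * 7 = 1393


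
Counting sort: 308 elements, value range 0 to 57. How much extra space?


n = 308 (output array)
k = 58 (count array for 58 distinct values)
Extra space = 308 + 58 = 366


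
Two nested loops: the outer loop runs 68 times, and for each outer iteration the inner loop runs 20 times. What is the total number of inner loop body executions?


Outer loop: 68 iterations
Inner loop: 20 iterations per outer iteration
Total = 68 * 20 = 1360


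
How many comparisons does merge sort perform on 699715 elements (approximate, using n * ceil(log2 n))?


Recursion depth: ceil(log2(699715)) = 20
Each recursion level merges n = 699715 elements
Total = 699715 * 20 = 13994300


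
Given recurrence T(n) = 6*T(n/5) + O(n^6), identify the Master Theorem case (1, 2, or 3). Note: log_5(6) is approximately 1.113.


Master Theorem parameters: a=6, b=5, c=6
log_b(a) = 1.113
Compare b^c with a: 5^6 = 15625 > 6, so c > log_b(a).
Comparing c=6 vs log_b(a)=1.113:
6 > 1.113 => Case 3
Result: T(n) = O(n^6)
Master Theorem case = 3


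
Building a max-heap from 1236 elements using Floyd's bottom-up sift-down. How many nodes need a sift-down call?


In a heap of 1236 elements (0-indexed array):
  Last element index: 1235
  Parent of last element: floor((1235 - 1) / 2) = 617
  Internal nodes: indices 0 to 617
  Count = floor(1236/2) = 618


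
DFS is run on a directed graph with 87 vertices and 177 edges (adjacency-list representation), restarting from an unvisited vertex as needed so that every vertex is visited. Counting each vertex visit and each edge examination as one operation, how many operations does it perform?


A full DFS traversal processes each vertex exactly once (push/pop on stack).
Each directed edge is examined once.
V = 87, E = 177
V + E = 264


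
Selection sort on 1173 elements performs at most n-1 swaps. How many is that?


Each of the 1172 passes places one element in its final position.
Pass 1: swap minimum into position 0
Pass 2: swap minimum of remaining into position 1
...
Pass 1172: last two elements, one swap
Maximum swaps = 1173 - 1 = 1172


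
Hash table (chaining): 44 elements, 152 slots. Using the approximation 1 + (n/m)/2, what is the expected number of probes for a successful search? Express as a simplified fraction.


Computing expected probes:
alpha = 44/152
= 1 + alpha/2
= 1 + 44/(2*152)
= (2*152 + 44) / (2*152)
= 348/304 = 87/76


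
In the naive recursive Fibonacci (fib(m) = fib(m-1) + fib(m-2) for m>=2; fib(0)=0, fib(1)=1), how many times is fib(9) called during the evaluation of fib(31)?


Let N(m) = number of times fib(m) is called while evaluating fib(31).
N(31) = 1 (the initial call).
N(30) = 1 (only fib(31) calls it).
For 1 <= m <= 29: fib(m) is called by fib(m+1) and fib(m+2), so
  N(m) = N(m+1) + N(m+2).
fib(0) is called only by fib(2), so N(0) = N(2).
Walk down from m=31:
  N(31)=1, N(30)=1, N(29)=2, N(28)=3, N(27)=5, N(26)=8, N(25)=13, N(24)=21, N(23)=34, N(22)=55, N(21)=89, N(20)=144, N(19)=233, N(18)=377, N(17)=610, N(16)=987, N(15)=1597, N(14)=2584, N(13)=4181, N(12)=6765, N(11)=10946, N(10)=17711, N(9)=28657
N(9) = 28657


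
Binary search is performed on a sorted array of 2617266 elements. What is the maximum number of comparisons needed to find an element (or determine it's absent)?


Binary search halves the search space each comparison:
  Step 1: search space = 2617266 -> 1308633
  Step 2: search space = 1308633 -> 654316
  Step 3: search space = 654316 -> 327158
  Step 4: search space = 327158 -> 163579
  Step 5: search space = 163579 -> 81789
  Step 6: search space = 81789 -> 40894
  Step 7: search space = 40894 -> 20447
  Step 8: search space = 20447 -> 10223
  Step 9: search space = 10223 -> 5111
  Step 10: search space = 5111 -> 2555
  Step 11: search space = 2555 -> 1277
  Step 12: search space = 1277 -> 638
  Step 13: search space = 638 -> 319
  Step 14: search space = 319 -> 159
  Step 15: search space = 159 -> 79
  Step 16: search space = 79 -> 39
  Step 17: search space = 39 -> 19
  Step 18: search space = 19 -> 9
  Step 19: search space = 9 -> 4
  Step 20: search space = 4 -> 2
  Step 21: search space = 2 -> 1
  Step 22: search space = 1 (final check)
Maximum comparisons = floor(log2(2617266)) + 1 = 21 + 1 = 22


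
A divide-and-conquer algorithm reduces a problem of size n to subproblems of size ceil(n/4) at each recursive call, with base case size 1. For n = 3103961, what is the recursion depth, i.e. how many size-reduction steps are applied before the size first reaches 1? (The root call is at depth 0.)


Each step divides the size by 4 (rounding up); after k steps the size is ceil(n/4^k), which equals 1 exactly when 4^k >= n.
So the depth is the smallest k with 4^k >= 3103961, i.e. ceil(log_4(3103961)).
4^10 = 1048576 < 3103961 <= 4194304 = 4^11
Recursion depth = 11


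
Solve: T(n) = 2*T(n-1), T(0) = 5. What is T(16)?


Unrolling:
T(16) = 2*T(15) = 2^2*T(14) = ... = 2^16*T(0)
= 2^16 * 5
= 65536 * 5 = 327680


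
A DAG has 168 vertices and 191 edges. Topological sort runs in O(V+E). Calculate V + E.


V = 168 (vertex processing)
E = 191 (edge processing)
V + E = 168 + 191 = 359


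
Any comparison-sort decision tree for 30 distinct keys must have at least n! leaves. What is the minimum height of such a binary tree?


A binary decision tree of height h has at most 2^h leaves and needs at least n! of them, so h >= ceil(log2(n!)).
Compute 30! as a running product:
  x2 = 2, x3 = 6, x4 = 24, x5 = 120
  x6 = 720, x7 = 5040, x8 = 40320, x9 = 362880
  x10 = 3628800, x11 = 39916800, x12 = 479001600, x13 = 6227020800
  x14 = 87178291200, x15 = 1307674368000, x16 = 20922789888000, x17 = 355687428096000
  x18 = 6402373705728000, x19 = 121645100408832000, x20 = 2432902008176640000, x21 = 51090942171709440000
  x22 = 1124000727777607680000, x23 = 25852016738884976640000, x24 = 620448401733239439360000, x25 = 15511210043330985984000000
  x26 = 403291461126605635584000000, x27 = 10888869450418352160768000000, x28 = 304888344611713860501504000000, x29 = 8841761993739701954543616000000
  x30 = 265252859812191058636308480000000
30! = 265252859812191058636308480000000
Bracket between powers of 2:
  2^107 = 162259276829213363391578010288128 < 265252859812191058636308480000000 <= 324518553658426726783156020576256 = 2^108
So ceil(log2(30!)) = 108


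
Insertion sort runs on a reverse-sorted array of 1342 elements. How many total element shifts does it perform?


Sum of shifts = 1 + 2 + 3 + ... + 1341
= 1342 * 1341 / 2
= 1799622 / 2
= 899811


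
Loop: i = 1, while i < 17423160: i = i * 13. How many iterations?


i multiplies by 13 each step:
i = 1 -> 13 -> 169 -> 2197 -> 28561 -> 371293 -> 4826809 -> 62748517 (stop)
Iterations = ceil(log_13(17423160)) = 7


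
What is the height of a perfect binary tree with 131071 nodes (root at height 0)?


A perfect binary tree with 131071 nodes:
  131071 = 2^17 - 1
  Levels: 0, 1, ..., 16
  Height = 16


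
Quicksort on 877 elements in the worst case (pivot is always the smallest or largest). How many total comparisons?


In the worst case, each partition step picks the worst pivot:
  Partition 1: 876 comparisons (n-1 elements to compare)
  Partition 2: 875 comparisons
  Partition 3: 874 comparisons
  Partition 4: 873 comparisons
  Partition 5: 872 comparisons
  ...
  Last partition: 0 comparisons
Total = (n-1) + (n-2) + ... + 1 + 0 = n*(n-1)/2
= 877*876/2 = 384126


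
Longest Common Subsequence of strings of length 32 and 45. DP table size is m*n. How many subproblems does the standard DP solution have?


DP table indexed by positions in both strings.
First string: 32 positions
Second string: 45 positions
Total = 32 * 45 = 1440


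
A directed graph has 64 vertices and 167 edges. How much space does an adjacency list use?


Adjacency list: one list head per vertex + one entry per edge
Vertex heads: 64
Edge entries: 167
Total = 64 + 167 = 231


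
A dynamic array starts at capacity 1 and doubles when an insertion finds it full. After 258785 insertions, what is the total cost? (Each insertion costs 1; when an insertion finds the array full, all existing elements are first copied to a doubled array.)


Insertion cost: 258785 (one per element)
Resizes occur just before inserting elements 2, 3, 5, 9, ...
Elements copied at each resize: 1 + 2 + 4 + 8 + 16 + 32 + 64 + 128 + 256 + 512 + 1024 + 2048 + 4096 + 8192 + 16384 + 32768 + 65536 + 131072
Sum of copies = 262143 (geometric series: 2^k - 1)
Total = 258785 + 262143 = 520928


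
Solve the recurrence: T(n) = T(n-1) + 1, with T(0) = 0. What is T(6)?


Unrolling the recurrence:
T(6) = T(5) + 1
       = T(4) + 1 + 1
       = T(3) + 1*3
       ...
       = T(0) + 1*6
       = 0 + 6 = 6


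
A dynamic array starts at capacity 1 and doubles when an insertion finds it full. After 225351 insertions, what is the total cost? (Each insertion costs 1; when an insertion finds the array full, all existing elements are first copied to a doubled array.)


Insertion cost: 225351 (one per element)
Resizes occur just before inserting elements 2, 3, 5, 9, ...
Elements copied at each resize: 1 + 2 + 4 + 8 + 16 + 32 + 64 + 128 + 256 + 512 + 1024 + 2048 + 4096 + 8192 + 16384 + 32768 + 65536 + 131072
Sum of copies = 262143 (geometric series: 2^k - 1)
Total = 225351 + 262143 = 487494


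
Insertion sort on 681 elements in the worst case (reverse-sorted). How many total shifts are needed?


In the worst case (reverse-sorted), each element shifts past all previous:
  Element 1: 1 shifts
  Element 2: 2 shifts
  Element 3: 3 shifts
  Element 4: 4 shifts
  Element 5: 5 shifts
  ...
  Element 680: 680 shifts
Total = 1 + 2 + ... + 680
= 681*(681-1)/2 = 231540


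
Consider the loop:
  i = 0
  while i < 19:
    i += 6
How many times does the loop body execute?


Starting at i = 0, each iteration adds 6.
Iterations until i >= 19:
  Iteration 1: i = 0 -> i = 6
  Iteration 2: i = 6 -> i = 12
  Iteration 3: i = 12 -> i = 18
  Iteration 4: i = 18 -> i = 24
Total iterations = ceil(19/6) = 4


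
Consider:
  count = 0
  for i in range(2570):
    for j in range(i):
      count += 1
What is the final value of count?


For each i, the inner loop runs i times:
  i=0: inner runs 0 times
  i=1: inner runs 1 time
  i=2: inner runs 2 times
  i=3: inner runs 3 times
  i=4: inner runs 4 times
  i=5: inner runs 5 times
  i=6: inner runs 6 times
  i=7: inner runs 7 times
  ...
Total = 0 + 1 + 2 + ... + 2569 = 2570*(2570-1)/2 = 3301165


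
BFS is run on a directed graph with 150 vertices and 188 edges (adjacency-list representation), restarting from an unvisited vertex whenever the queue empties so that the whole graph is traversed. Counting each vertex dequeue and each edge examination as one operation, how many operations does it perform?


A full BFS traversal dequeues each vertex exactly once and examines each directed edge exactly once.
V = 150 (vertex processing cost)
E = 188 (edge examination cost)
Total operations proportional to V + E = 150 + 188 = 338


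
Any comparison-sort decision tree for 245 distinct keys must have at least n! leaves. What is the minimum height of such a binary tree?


A binary decision tree of height h has at most 2^h leaves and needs at least n! of them, so h >= ceil(log2(n!)).
245! is far too large to multiply out, so use Stirling's series:
  ln(n!) ~ n ln n - n + (1/2) ln(2 pi n) + 1/(12n)  (error below 1/(360 n^3), negligible here)
  ln(245) = 5.5012582
  n ln n = 245 * 5.5012582 = 1347.8083
  (1/2) ln(2 pi * 245) = (1/2) ln(1539.3804) = 3.6696
  1/(12*245) = 0.0003
  ln(245!) ~ 1347.8083 - 245 + 3.6696 + 0.0003 = 1106.4782
Convert to base 2: log2(245!) = 1106.4782 / ln 2 = 1106.4782 / 0.69314718 = 1596.3106
ceil(1596.3106) = 1597


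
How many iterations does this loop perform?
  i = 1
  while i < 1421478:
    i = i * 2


The loop variable doubles each iteration:
i = 1 -> 2 -> 4 -> 8 -> 16 -> 32 -> 64 -> 128 -> 256 -> 512 -> 1024 -> 2048 -> 4096 -> 8192 -> 16384 -> 32768 -> 65536 -> 131072 -> 262144 -> 524288 -> 1048576 -> 2097152 (stop, 2097152 >= 1421478)
Number of doublings = ceil(log2(1421478)) = 21


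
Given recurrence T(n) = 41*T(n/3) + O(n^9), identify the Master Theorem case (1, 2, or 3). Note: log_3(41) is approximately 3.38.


Master Theorem parameters: a=41, b=3, c=9
log_b(a) = 3.38
Compare b^c with a: 3^9 = 19683 > 41, so c > log_b(a).
Comparing c=9 vs log_b(a)=3.38:
9 > 3.38 => Case 3
Result: T(n) = O(n^9)
Master Theorem case = 3


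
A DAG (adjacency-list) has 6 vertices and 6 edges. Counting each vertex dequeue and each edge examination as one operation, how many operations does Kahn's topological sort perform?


V = 6 (vertex processing)
E = 6 (edge processing)
V + E = 6 + 6 = 12


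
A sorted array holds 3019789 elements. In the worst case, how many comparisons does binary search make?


Halving sequence: 3019789 -> 1509894 -> 754947 -> 377473 -> 188736 -> 94368 -> 47184 -> 23592 -> 11796 -> 5898 -> 2949 -> 1474 -> 737 -> 368 -> 184 -> 92 -> 46 -> 23 -> 11 -> 5 -> 2 -> 1
Number of halvings = 21
Max comparisons = 21 + 1 = 22


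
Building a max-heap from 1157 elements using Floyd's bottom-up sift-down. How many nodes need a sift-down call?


In a heap of 1157 elements (0-indexed array):
  Last element index: 1156
  Parent of last element: floor((1156 - 1) / 2) = 577
  Internal nodes: indices 0 to 577
  Count = floor(1157/2) = 578


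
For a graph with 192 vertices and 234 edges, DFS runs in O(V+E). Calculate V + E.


A full DFS traversal visits each vertex once and examines each edge once.
V = 192
E = 234
Sum = 192 + 234 = 426


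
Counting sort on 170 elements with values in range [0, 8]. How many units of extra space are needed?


Output array size: 170 (to store sorted result)
Count array size: 9 (one slot per possible value, range 0 to 8)
Total extra space = 170 + 9 = 179


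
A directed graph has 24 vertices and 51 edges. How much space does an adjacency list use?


Adjacency list: one list head per vertex + one entry per edge
Vertex heads: 24
Edge entries: 51
Total = 24 + 51 = 75


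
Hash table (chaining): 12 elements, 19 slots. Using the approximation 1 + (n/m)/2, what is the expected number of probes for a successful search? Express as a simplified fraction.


Computing expected probes:
alpha = 12/19
= 1 + alpha/2
= 1 + 12/(2*19)
= (2*19 + 12) / (2*19)
= 50/38 = 25/19


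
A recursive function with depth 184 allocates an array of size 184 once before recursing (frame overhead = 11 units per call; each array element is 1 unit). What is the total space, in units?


Array allocation: 184 units (allocated once)
Stack frames: 184 deep * 11 per frame = 2024 units
Total = 184 + 2024 = 2208


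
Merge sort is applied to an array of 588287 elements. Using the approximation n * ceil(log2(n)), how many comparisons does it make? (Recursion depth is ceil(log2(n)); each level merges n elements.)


Merge sort divides the array into halves recursively.
Number of levels = ceil(log2(588287)) = 20
At each level, approximately n = 588287 comparisons are needed for merging.
Total comparisons ~ n * ceil(log2(n)) = 588287 * 20 = 11765740


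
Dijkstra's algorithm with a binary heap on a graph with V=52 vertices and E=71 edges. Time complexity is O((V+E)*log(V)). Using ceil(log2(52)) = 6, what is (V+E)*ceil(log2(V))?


Dijkstra with a binary heap: each vertex is extracted once, each edge may relax once.
Each heap operation costs O(log V).
V + E = 52 + 71 = 123
ceil(log2(52)) = 6 (since 2^5 = 32 < 52 <= 64 = 2^6)
Total heap work = (V+E) * ceil(log2(V)) = 123 * 6 = 738


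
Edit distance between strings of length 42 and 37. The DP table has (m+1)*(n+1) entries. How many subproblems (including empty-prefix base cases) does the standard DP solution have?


The table includes base cases (empty prefixes).
Rows: (m+1) = 43
Columns: (n+1) = 38
Total = 43 * 38 = 1634


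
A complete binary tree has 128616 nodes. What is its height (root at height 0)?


In a complete binary tree, level k holds nodes 2^k .. 2^(k+1)-1 (1-indexed).
Height = floor(log2(n)) = floor(log2(128616)) = 16
Check: 2^16 = 65536 <= 128616 < 131072 = 2^17


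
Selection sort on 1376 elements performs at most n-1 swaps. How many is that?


Each of the 1375 passes places one element in its final position.
Pass 1: swap minimum into position 0
Pass 2: swap minimum of remaining into position 1
...
Pass 1375: last two elements, one swap
Maximum swaps = 1376 - 1 = 1375


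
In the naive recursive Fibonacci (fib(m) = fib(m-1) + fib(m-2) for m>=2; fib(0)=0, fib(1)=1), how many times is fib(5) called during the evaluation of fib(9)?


Let N(m) = number of times fib(m) is called while evaluating fib(9).
N(9) = 1 (the initial call).
N(8) = 1 (only fib(9) calls it).
For 1 <= m <= 7: fib(m) is called by fib(m+1) and fib(m+2), so
  N(m) = N(m+1) + N(m+2).
fib(0) is called only by fib(2), so N(0) = N(2).
Walk down from m=9:
  N(9)=1, N(8)=1, N(7)=2, N(6)=3, N(5)=5
N(5) = 5


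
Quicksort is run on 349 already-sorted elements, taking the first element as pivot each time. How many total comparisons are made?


Sum of comparisons per partition:
348 + 347 + ... + 1 + 0
= 349 * (349 - 1) / 2
= 349 * 348 / 2
= 60726


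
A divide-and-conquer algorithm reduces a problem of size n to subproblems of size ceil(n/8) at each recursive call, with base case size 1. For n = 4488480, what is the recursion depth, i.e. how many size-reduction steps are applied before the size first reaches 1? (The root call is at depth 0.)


Each step divides the size by 8 (rounding up); after k steps the size is ceil(n/8^k), which equals 1 exactly when 8^k >= n.
So the depth is the smallest k with 8^k >= 4488480, i.e. ceil(log_8(4488480)).
8^7 = 2097152 < 4488480 <= 16777216 = 8^8
Recursion depth = 8


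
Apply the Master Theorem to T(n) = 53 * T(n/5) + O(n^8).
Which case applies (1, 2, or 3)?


The Master Theorem: T(n) = a*T(n/b) + O(n^c)
  a = 53, b = 5, c = 8
log_b(a) = log_5(53) ~ 2.467
Compare b^c with a: 5^8 = 390625 > 53, so c > log_b(a).
Since c > log_b(a), Case 3 applies.
T(n) = O(n^8)
Master Theorem case = 3


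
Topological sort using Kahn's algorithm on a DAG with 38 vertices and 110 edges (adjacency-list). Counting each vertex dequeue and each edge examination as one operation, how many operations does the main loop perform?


Kahn's algorithm:
  1. Compute in-degrees: O(V + E)
  2. Process queue: each vertex dequeued once (O(V))
     each edge examined once (O(E))
Total = V + E = 38 + 110 = 148


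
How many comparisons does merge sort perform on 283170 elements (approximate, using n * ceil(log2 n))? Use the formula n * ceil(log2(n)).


Recursion depth: ceil(log2(283170)) = 19
Each recursion level merges n = 283170 elements
Total = 283170 * 19 = 5380230


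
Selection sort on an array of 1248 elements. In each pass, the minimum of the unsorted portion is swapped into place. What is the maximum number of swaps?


Selection sort performs one swap per pass:
  Pass 1: find min in positions 0 to 1247, swap with position 0
  Pass 2: find min in positions 1 to 1247, swap with position 1
  Pass 3: find min in positions 2 to 1247, swap with position 2
  Pass 4: find min in positions 3 to 1247, swap with position 3
  Pass 5: find min in positions 4 to 1247, swap with position 4
  ... (1242 more passes)
Total passes (and swaps) = n - 1 = 1248 - 1 = 1247
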